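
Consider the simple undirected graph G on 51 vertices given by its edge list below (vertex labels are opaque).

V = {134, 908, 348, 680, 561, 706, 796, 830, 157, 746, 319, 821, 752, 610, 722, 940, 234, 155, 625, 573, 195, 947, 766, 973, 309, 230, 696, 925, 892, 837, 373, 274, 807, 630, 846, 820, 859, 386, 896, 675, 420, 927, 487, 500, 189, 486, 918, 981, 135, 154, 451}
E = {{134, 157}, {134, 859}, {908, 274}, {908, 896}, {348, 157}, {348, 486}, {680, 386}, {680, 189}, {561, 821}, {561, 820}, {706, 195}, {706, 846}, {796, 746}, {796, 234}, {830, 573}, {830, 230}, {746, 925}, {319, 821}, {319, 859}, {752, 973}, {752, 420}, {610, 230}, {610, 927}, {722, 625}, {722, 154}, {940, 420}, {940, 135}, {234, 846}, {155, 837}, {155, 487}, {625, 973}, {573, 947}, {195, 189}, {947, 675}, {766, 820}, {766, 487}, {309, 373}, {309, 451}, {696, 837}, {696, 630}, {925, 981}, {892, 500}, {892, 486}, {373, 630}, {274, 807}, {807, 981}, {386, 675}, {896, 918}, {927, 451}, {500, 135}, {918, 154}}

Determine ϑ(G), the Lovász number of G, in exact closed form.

N(234) = {796, 846}, |N(234)| = 2.
Vertex 195 has 2 neighbors: 706, 189.
deg(846) = 2; N(846) = {706, 234}.
Vertex 925 has 2 neighbors: 746, 981.
G on 51 vertices is 2-regular; the odd cycle C_{51}.
A has 26 distinct eigenvalues ≈ [2.0, 1.98484, 1.93959, 1.86494, 1.76202, 1.63239, 1.47802, 1.30124, 1.10473, 0.89148, 0.66471, 0.42787, 0.18454, -0.06159, -0.30678, -0.54733, -0.77957, -1.0, -1.20527, -1.39227, -1.55816, -1.70043, -1.81693, -1.90588, -1.96595, -1.99621].
ϑ = −N·λ_min/(λ_max−λ_min) = −51·(-2*cos(pi/51))/(2−(-2*cos(pi/51))) = 51*cos(pi/51)/(cos(pi/51) + 1).
ϑ(G) ≈ 25.475794.
25 ≤ 51*cos(pi/51)/(cos(pi/51) + 1) ≤ 26: both strict.

51*cos(pi/51)/(cos(pi/51) + 1)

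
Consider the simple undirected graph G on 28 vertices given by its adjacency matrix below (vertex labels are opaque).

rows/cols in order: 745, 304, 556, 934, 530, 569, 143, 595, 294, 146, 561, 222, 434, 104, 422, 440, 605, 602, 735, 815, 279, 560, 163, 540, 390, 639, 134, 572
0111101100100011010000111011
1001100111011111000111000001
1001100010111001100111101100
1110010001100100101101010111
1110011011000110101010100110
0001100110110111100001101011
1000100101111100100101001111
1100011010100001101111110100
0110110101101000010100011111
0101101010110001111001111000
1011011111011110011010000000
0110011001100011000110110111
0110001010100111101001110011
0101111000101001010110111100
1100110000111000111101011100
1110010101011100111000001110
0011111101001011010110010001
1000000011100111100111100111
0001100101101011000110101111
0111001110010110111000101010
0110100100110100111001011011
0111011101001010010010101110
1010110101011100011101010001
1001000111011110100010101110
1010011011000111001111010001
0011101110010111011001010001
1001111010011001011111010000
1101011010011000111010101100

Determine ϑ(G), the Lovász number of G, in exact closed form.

7

Vertex 434 has 15 neighbors: 304, 556, 143, 294, 561, 104, 422, 440, 605, 735, 560, 163, 540, 134, 572.
N(134) = {745, 934, 530, 569, 143, 294, 222, 434, 440, 602, 735, 815, 279, 560, 540}, |N(134)| = 15.
deg(595) = 15; N(595) = {745, 304, 569, 143, 294, 561, 440, 605, 735, 815, 279, 560, 163, 540, 639}.
deg(735) = 15; N(735) = {934, 530, 595, 146, 561, 434, 422, 440, 815, 279, 163, 390, 639, 134, 572}.
deg(v) = 15 for all v (|V|=28); Kneser K(8,2) on C(8,2)=28 vertices.
spec(A) ≈ [15.0, 1.0, -5.0] (distinct, 5 d.p.).
λ_max=15, λ_min=-5; ϑ = −28·λ_min/(λ_max−λ_min) = 7.
= 7.000000… (decimal).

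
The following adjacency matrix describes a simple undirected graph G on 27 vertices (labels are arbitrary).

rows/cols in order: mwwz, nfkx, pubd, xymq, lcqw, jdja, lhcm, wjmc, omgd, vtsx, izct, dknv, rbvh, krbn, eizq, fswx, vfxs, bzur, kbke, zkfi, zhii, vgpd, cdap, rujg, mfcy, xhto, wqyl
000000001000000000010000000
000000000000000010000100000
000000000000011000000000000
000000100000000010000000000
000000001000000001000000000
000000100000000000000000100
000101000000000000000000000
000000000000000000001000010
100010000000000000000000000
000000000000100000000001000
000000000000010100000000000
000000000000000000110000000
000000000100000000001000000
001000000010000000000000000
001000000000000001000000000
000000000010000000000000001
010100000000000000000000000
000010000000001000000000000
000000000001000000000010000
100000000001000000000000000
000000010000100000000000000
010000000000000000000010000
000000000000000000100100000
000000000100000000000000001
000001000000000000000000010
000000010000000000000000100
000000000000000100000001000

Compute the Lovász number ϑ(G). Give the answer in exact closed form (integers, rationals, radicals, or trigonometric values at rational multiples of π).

27*cos(pi/27)/(cos(pi/27) + 1)

deg(lcqw) = 2; N(lcqw) = {omgd, bzur}.
N(pubd) = {krbn, eizq}, |N(pubd)| = 2.
Vertex eizq has 2 neighbors: pubd, bzur.
Vertex cdap has 2 neighbors: kbke, vgpd.
Regular of degree 2 on 27 vertices: the odd cycle C_{27}.
spec(A) ≈ [2.0, 1.946, 1.787, 1.532, 1.194, 0.792, 0.347, -0.116, -0.574, -1.0, -1.372, -1.671, -1.879, -1.986] (distinct, 3 d.p.).
−27·(-2*cos(pi/27)) / ((2)−(-2*cos(pi/27))) = 27*cos(pi/27)/(cos(pi/27) + 1) = ϑ(G).
= 13.4542… (decimal).
α=13, χ(Ḡ)=14; ϑ=27*cos(pi/27)/(cos(pi/27) + 1) lies between (both strict).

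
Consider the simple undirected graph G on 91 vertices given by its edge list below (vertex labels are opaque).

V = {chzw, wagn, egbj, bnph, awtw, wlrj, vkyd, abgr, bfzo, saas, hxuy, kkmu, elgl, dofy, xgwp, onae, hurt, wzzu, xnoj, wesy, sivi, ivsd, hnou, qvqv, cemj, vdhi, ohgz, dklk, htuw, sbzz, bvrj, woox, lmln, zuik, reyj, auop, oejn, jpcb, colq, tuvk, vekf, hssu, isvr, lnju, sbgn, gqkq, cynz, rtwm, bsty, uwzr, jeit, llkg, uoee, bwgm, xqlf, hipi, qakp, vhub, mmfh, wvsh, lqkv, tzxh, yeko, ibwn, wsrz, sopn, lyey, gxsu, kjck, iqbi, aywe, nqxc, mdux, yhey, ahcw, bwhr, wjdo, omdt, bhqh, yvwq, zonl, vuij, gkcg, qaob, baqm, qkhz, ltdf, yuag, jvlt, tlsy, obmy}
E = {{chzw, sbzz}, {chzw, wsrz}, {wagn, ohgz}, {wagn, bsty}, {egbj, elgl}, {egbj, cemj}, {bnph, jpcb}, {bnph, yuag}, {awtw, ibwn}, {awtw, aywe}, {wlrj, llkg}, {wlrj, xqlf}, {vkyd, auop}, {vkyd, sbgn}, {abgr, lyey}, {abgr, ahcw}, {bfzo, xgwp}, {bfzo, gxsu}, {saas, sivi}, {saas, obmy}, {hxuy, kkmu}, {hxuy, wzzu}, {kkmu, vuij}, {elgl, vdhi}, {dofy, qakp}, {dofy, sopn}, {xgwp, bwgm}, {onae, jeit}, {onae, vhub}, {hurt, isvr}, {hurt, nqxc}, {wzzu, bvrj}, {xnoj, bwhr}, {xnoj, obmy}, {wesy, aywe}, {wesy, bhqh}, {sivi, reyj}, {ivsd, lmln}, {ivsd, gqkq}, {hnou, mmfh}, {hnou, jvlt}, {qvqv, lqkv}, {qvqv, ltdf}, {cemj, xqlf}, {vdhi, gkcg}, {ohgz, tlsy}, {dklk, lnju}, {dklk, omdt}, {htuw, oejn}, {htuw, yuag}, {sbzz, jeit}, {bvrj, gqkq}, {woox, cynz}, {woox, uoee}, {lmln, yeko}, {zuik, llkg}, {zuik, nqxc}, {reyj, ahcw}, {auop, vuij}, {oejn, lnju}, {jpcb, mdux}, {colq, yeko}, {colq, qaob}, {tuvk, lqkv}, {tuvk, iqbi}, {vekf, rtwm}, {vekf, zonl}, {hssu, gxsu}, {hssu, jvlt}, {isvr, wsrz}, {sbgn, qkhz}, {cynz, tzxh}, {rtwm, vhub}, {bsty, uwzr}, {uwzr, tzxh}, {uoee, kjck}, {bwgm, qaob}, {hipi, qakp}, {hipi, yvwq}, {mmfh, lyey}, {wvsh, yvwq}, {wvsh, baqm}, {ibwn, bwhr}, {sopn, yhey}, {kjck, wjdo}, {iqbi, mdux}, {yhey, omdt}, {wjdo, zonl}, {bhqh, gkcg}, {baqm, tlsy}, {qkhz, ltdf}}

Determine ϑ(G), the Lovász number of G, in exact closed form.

Vertex sivi has 2 neighbors: saas, reyj.
Vertex vhub has 2 neighbors: onae, rtwm.
deg(bfzo) = 2; N(bfzo) = {xgwp, gxsu}.
Vertex qakp has 2 neighbors: dofy, hipi.
deg(v) = 2 for all v (|V|=91); connected 2-regular on 91 ⇒ C_{91}.
The 46 distinct eigenvalues: [2.0, 1.995235, 1.980961, 1.957247, 1.924206, 1.881995, 1.830816, 1.770912, 1.702569, 1.626112, 1.541906, 1.450353, 1.351887, 1.24698, 1.136129, 1.019865, 0.898741, 0.773333, 0.644241, 0.512078, 0.377475, 0.241073, 0.103523, -0.034521, -0.172401, -0.309459, -0.445042, -0.578504, -0.70921, -0.836536, -0.959875, -1.07864, -1.192265, -1.300208, -1.401955, -1.497021, -1.584954, -1.665333, -1.737776, -1.801938, -1.857512, -1.904235, -1.941884, -1.970278, -1.989283, -1.998808].
−91·(-2*cos(pi/91)) / ((2)−(-2*cos(pi/91))) = 91*cos(pi/91)/(cos(pi/91) + 1) = ϑ(G).
Numerically 45.4864402.
45 ≤ 91*cos(pi/91)/(cos(pi/91) + 1) ≤ 46: both strict.

91*cos(pi/91)/(cos(pi/91) + 1)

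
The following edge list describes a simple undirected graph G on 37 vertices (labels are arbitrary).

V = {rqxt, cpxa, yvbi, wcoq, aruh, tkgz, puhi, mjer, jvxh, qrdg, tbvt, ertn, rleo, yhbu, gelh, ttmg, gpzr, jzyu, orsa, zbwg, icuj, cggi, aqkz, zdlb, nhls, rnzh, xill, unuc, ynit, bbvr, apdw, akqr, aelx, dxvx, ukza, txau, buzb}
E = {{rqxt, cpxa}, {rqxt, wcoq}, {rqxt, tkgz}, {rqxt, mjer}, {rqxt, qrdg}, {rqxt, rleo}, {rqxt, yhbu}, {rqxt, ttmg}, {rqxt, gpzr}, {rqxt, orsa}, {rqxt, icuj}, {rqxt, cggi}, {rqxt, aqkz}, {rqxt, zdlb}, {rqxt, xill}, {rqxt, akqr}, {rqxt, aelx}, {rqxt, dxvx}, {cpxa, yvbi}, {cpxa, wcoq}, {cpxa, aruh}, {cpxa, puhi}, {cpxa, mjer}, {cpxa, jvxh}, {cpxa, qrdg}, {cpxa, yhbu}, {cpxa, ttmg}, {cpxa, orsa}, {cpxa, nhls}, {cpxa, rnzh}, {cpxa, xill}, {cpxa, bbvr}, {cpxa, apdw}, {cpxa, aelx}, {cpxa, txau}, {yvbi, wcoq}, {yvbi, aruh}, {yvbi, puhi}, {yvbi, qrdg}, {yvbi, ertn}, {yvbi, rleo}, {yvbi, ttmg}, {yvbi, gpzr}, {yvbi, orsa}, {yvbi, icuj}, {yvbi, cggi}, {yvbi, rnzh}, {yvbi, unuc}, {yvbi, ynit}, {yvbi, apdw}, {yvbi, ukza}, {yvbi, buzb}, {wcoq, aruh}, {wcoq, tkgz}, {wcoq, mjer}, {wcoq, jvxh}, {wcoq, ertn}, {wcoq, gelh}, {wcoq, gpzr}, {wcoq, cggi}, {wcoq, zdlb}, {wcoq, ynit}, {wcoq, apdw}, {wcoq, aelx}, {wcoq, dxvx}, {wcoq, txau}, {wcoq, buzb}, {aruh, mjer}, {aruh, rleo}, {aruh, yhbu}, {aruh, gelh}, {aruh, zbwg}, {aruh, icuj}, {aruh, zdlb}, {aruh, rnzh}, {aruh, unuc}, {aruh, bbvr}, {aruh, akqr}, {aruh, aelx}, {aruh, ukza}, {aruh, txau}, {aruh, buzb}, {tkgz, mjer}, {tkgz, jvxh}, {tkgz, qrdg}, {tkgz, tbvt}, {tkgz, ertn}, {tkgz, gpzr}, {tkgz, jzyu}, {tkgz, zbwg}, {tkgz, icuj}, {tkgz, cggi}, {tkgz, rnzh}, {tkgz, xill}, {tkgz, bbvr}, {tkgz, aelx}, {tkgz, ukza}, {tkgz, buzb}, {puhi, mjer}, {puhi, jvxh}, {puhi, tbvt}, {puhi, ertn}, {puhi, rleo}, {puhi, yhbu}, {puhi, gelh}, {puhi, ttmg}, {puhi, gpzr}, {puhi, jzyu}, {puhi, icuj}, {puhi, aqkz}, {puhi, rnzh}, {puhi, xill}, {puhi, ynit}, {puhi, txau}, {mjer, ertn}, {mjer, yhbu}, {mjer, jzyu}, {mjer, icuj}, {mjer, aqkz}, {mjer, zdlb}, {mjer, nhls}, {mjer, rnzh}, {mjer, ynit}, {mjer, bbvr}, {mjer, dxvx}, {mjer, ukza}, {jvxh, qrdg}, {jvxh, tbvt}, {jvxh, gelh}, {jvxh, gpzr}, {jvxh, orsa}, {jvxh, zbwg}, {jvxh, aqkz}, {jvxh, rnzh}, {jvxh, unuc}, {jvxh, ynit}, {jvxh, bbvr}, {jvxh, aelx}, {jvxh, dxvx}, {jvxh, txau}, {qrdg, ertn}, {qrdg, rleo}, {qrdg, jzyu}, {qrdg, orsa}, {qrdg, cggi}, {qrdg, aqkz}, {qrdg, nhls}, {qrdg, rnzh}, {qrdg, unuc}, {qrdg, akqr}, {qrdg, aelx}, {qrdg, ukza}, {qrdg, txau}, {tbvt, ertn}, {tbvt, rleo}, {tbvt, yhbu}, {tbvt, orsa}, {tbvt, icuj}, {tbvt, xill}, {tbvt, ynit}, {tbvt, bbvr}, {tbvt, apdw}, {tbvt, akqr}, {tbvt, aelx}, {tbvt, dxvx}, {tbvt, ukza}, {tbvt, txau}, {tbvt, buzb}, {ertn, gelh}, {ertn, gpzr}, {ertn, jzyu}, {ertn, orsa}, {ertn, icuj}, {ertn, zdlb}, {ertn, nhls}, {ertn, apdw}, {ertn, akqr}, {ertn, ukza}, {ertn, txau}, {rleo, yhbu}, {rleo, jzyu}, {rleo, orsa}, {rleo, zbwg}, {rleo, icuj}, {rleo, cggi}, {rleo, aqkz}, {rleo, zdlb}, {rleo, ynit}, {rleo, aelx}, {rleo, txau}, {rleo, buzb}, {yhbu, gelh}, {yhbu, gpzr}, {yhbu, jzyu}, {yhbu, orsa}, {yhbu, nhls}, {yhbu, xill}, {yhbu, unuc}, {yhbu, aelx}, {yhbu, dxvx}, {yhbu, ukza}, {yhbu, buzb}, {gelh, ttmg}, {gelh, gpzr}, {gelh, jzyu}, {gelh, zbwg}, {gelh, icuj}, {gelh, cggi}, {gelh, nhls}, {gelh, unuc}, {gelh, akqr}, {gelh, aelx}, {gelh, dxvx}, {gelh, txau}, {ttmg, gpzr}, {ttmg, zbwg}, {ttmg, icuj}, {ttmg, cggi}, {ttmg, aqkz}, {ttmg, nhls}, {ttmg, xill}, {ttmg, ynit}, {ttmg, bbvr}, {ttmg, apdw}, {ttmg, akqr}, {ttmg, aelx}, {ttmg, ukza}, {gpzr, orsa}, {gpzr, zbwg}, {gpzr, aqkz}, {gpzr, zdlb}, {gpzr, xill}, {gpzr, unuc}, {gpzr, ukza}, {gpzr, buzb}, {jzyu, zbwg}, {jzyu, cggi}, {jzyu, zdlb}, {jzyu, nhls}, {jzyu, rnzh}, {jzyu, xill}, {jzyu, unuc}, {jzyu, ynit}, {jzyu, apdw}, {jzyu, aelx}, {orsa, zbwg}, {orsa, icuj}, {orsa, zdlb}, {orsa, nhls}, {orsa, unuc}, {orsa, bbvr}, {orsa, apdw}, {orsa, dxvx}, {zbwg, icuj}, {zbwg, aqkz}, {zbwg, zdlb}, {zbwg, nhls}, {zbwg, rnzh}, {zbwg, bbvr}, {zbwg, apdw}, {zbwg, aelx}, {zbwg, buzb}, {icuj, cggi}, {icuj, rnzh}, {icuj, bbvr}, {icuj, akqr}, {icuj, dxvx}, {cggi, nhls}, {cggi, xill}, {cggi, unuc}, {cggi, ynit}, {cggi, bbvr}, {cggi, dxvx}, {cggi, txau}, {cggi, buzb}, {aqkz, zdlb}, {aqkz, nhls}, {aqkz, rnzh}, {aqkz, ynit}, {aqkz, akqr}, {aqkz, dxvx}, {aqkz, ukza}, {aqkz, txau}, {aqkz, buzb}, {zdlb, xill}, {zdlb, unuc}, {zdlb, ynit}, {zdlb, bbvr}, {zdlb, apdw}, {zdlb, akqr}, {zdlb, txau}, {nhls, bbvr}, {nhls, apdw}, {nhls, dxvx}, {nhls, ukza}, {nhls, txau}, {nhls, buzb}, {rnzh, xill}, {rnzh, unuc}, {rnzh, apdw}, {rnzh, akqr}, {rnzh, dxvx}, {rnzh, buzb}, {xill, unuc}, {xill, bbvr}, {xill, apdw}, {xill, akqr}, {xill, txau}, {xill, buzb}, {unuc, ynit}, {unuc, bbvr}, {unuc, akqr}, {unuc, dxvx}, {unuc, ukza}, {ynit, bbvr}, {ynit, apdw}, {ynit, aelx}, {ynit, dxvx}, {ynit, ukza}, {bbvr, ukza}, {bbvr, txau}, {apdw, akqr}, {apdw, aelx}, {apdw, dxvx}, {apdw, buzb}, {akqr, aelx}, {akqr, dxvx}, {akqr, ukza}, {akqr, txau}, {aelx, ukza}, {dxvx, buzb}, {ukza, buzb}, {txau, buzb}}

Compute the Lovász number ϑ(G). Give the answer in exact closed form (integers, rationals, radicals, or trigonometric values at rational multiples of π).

sqrt(37)

Vertex tkgz has 18 neighbors: rqxt, wcoq, mjer, jvxh, qrdg, tbvt, ertn, gpzr, jzyu, zbwg, icuj, cggi, rnzh, xill, bbvr, aelx, ukza, buzb.
Vertex buzb has 18 neighbors: yvbi, wcoq, aruh, tkgz, tbvt, rleo, yhbu, gpzr, zbwg, cggi, aqkz, nhls, rnzh, xill, apdw, dxvx, ukza, txau.
deg(yvbi) = 18; N(yvbi) = {cpxa, wcoq, aruh, puhi, qrdg, ertn, rleo, ttmg, gpzr, orsa, icuj, cggi, rnzh, unuc, ynit, apdw, ukza, buzb}.
Vertex txau has 18 neighbors: cpxa, wcoq, aruh, puhi, jvxh, qrdg, tbvt, ertn, rleo, gelh, cggi, aqkz, zdlb, nhls, xill, bbvr, akqr, buzb.
G on 37 vertices is 18-regular; Paley(37): SR with (k,λ,μ)=(18,8,9).
A has 3 distinct eigenvalues ≈ [18.0, 2.5414, -3.5414].
Lovász: ϑ = −37(-sqrt(37)/2 - 1/2)/(18+-(-sqrt(37)/2 - 1/2)) = sqrt(37).
Numerically 6.082763.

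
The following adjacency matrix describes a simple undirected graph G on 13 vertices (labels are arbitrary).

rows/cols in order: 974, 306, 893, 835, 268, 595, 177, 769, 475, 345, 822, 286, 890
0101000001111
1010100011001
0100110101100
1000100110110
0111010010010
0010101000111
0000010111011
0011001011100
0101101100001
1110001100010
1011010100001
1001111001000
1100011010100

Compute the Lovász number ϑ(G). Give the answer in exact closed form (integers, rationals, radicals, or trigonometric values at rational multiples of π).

deg(177) = 6; N(177) = {595, 769, 475, 345, 286, 890}.
Vertex 769 has 6 neighbors: 893, 835, 177, 475, 345, 822.
deg(345) = 6; N(345) = {974, 306, 893, 177, 769, 286}.
Vertex 475 has 6 neighbors: 306, 835, 268, 177, 769, 890.
Every vertex has degree 6 (N=13); strongly regular (13,6,2,3).
spec(A) ≈ [6.0, 1.3028, -2.3028] (distinct, 4 d.p.).
ϑ = −N·λ_min/(λ_max−λ_min) = −13·(-sqrt(13)/2 - 1/2)/(6−(-sqrt(13)/2 - 1/2)) = sqrt(13).
≈ 3.605551 (to 6 d.p.).

sqrt(13)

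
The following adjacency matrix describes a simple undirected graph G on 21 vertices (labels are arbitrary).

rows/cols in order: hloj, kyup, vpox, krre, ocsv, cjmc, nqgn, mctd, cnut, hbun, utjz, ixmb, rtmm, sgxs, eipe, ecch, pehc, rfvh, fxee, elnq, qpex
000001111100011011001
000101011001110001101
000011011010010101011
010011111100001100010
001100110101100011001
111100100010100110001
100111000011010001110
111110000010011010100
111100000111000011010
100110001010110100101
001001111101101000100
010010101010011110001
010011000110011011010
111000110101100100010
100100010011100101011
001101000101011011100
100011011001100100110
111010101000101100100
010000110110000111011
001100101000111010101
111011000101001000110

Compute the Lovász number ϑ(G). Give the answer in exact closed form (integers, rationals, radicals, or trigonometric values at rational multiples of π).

6

N(nqgn) = {hloj, krre, ocsv, cjmc, utjz, ixmb, sgxs, rfvh, fxee, elnq}, |N(nqgn)| = 10.
N(cnut) = {hloj, kyup, vpox, krre, hbun, utjz, ixmb, pehc, rfvh, elnq}, |N(cnut)| = 10.
Vertex rfvh has 10 neighbors: hloj, kyup, vpox, ocsv, nqgn, cnut, rtmm, eipe, ecch, fxee.
Vertex ocsv has 10 neighbors: vpox, krre, nqgn, mctd, hbun, ixmb, rtmm, pehc, rfvh, qpex.
21-vertex 10-regular graph: Kneser K(7,2) on C(7,2)=21 vertices.
spec(A) ≈ [10.0, 1.0, -4.0] (distinct, 3 d.p.).
−21·(-4) / ((10)−(-4)) = 6 = ϑ(G).
≈ 6.0000 (to 4 d.p.).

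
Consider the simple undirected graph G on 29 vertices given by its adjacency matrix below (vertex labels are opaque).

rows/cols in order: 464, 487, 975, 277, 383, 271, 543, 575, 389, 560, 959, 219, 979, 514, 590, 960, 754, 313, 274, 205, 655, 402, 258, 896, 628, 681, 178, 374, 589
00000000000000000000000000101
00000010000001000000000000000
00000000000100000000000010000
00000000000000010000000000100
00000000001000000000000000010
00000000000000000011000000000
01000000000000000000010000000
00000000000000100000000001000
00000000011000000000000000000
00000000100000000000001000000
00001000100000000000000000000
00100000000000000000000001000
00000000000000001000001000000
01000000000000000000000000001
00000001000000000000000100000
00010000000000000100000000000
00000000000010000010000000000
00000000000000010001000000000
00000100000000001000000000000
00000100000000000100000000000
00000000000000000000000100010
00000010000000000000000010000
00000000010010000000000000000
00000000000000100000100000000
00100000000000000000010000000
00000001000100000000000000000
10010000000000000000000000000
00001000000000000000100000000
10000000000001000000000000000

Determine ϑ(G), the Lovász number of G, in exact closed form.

29*cos(pi/29)/(cos(pi/29) + 1)

deg(258) = 2; N(258) = {560, 979}.
deg(487) = 2; N(487) = {543, 514}.
N(543) = {487, 402}, |N(543)| = 2.
Vertex 575 has 2 neighbors: 590, 681.
deg(v) = 2 for all v (|V|=29); the odd cycle C_{29}.
Distinct eigenvalues (to 6 d.p.): [2.0, 1.953241, 1.815151, 1.592186, 1.294773, 0.936817, 0.535057, 0.108278, -0.323564, -0.740276, -1.122374, -1.451991, -1.713714, -1.895306, -1.988276].
ϑ = −N·λ_min/(λ_max−λ_min) = −29·(-2*cos(pi/29))/(2−(-2*cos(pi/29))) = 29*cos(pi/29)/(cos(pi/29) + 1).
Numerically 14.457375255.
Check 14 ≤ 29*cos(pi/29)/(cos(pi/29) + 1) ≤ 15: both strict.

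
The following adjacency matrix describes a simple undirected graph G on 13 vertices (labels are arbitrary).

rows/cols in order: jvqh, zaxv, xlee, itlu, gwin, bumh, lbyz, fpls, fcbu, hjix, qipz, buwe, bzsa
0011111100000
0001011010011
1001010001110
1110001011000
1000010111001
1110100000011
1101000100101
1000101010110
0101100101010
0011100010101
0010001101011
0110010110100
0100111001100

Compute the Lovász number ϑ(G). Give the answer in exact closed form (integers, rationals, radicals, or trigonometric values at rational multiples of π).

N(itlu) = {jvqh, zaxv, xlee, lbyz, fcbu, hjix}, |N(itlu)| = 6.
N(buwe) = {zaxv, xlee, bumh, fpls, fcbu, qipz}, |N(buwe)| = 6.
Vertex bumh has 6 neighbors: jvqh, zaxv, xlee, gwin, buwe, bzsa.
deg(gwin) = 6; N(gwin) = {jvqh, bumh, fpls, fcbu, hjix, bzsa}.
deg(v) = 6 for all v (|V|=13); Paley(13): SR with (k,λ,μ)=(6,2,3).
The 3 distinct eigenvalues: [6.0, 1.30278, -2.30278].
Lovász (edge-transitive): ϑ = −13·(-sqrt(13)/2 - 1/2)/((6)−(-sqrt(13)/2 - 1/2)) = sqrt(13).
≈ 3.605551 (to 6 d.p.).

sqrt(13)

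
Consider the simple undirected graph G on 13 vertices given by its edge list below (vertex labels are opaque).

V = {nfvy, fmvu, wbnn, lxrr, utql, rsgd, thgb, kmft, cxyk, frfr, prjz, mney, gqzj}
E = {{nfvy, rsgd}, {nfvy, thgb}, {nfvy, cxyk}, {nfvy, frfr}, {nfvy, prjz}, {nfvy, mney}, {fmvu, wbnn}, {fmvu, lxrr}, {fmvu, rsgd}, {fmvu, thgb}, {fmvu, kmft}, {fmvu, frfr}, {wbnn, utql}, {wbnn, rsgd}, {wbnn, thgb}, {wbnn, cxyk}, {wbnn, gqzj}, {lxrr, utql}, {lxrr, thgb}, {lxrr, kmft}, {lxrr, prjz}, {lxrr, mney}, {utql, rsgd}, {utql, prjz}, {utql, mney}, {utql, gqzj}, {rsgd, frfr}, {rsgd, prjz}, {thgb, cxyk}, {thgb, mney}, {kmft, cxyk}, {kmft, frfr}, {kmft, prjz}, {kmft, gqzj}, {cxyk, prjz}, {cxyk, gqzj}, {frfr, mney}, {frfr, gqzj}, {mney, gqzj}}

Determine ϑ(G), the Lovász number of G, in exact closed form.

sqrt(13)

Vertex kmft has 6 neighbors: fmvu, lxrr, cxyk, frfr, prjz, gqzj.
Vertex mney has 6 neighbors: nfvy, lxrr, utql, thgb, frfr, gqzj.
N(lxrr) = {fmvu, utql, thgb, kmft, prjz, mney}, |N(lxrr)| = 6.
deg(thgb) = 6; N(thgb) = {nfvy, fmvu, wbnn, lxrr, cxyk, mney}.
deg(v) = 6 for all v (|V|=13); Paley(13): SR with (k,λ,μ)=(6,2,3).
The 3 distinct eigenvalues: [6.0, 1.30278, -2.30278].
Lovász: ϑ = −13(-sqrt(13)/2 - 1/2)/(6+-(-sqrt(13)/2 - 1/2)) = sqrt(13).
Numerically 3.60555128.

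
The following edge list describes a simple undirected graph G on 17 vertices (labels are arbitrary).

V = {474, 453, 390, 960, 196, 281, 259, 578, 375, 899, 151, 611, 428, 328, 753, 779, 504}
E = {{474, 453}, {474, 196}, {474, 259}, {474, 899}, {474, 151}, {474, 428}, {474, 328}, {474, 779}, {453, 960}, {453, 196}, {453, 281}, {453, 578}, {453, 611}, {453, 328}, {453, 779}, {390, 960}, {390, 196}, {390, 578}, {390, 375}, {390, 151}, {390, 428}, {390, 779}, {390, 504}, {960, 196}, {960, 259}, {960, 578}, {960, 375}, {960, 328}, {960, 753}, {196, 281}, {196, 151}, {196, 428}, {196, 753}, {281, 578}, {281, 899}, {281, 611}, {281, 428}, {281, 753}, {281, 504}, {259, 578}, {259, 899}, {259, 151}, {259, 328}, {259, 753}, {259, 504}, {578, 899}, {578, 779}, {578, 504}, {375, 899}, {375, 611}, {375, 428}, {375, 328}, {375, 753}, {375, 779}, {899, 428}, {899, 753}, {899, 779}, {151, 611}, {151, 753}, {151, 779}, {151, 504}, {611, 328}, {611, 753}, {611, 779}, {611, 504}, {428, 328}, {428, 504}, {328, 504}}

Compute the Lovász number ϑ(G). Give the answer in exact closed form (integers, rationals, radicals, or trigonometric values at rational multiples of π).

deg(259) = 8; N(259) = {474, 960, 578, 899, 151, 328, 753, 504}.
N(453) = {474, 960, 196, 281, 578, 611, 328, 779}, |N(453)| = 8.
deg(196) = 8; N(196) = {474, 453, 390, 960, 281, 151, 428, 753}.
Vertex 578 has 8 neighbors: 453, 390, 960, 281, 259, 899, 779, 504.
Every vertex has degree 8 (N=17); SR(17,8,3,4) — a Paley graph.
The 3 distinct eigenvalues: [8.0, 1.5616, -2.5616].
Lovász: ϑ = −17(-sqrt(17)/2 - 1/2)/(8+-(-sqrt(17)/2 - 1/2)) = sqrt(17).
Numerically 4.123106.

sqrt(17)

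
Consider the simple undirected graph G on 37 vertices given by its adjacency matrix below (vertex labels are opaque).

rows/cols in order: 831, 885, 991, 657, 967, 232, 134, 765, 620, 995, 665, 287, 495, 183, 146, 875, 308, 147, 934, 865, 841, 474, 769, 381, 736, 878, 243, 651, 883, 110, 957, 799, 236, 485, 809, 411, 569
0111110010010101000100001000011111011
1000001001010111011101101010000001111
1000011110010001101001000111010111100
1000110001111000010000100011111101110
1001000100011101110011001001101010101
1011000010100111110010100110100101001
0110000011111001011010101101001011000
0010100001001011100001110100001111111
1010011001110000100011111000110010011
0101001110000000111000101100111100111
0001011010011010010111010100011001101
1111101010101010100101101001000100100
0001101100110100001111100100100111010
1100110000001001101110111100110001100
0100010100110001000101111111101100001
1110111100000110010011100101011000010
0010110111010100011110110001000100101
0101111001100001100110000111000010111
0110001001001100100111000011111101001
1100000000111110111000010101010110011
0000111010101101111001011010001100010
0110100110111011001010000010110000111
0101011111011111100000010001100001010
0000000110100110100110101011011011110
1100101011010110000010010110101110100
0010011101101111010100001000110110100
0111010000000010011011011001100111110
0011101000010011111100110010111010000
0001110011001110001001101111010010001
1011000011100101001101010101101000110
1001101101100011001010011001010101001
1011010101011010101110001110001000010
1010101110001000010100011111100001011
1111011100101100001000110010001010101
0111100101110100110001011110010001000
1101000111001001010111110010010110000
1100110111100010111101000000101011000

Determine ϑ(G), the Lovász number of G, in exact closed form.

deg(991) = 18; N(991) = {831, 232, 134, 765, 620, 287, 875, 308, 934, 474, 878, 243, 651, 110, 799, 236, 485, 809}.
deg(657) = 18; N(657) = {831, 967, 232, 995, 665, 287, 495, 147, 769, 243, 651, 883, 110, 957, 799, 485, 809, 411}.
Vertex 495 has 18 neighbors: 657, 967, 134, 765, 665, 287, 183, 934, 865, 841, 474, 769, 878, 883, 799, 236, 485, 411.
Vertex 885 has 18 neighbors: 831, 134, 995, 287, 183, 146, 875, 147, 934, 865, 474, 769, 736, 243, 485, 809, 411, 569.
Regular of degree 18 on 37 vertices: strongly regular (37,18,8,9).
spec(A) ≈ [18.0, 2.541, -3.541] (distinct, 3 d.p.).
Lovász (edge-transitive): ϑ = −37·(-sqrt(37)/2 - 1/2)/((18)−(-sqrt(37)/2 - 1/2)) = sqrt(37).
≈ 6.08276 (to 5 d.p.).

sqrt(37)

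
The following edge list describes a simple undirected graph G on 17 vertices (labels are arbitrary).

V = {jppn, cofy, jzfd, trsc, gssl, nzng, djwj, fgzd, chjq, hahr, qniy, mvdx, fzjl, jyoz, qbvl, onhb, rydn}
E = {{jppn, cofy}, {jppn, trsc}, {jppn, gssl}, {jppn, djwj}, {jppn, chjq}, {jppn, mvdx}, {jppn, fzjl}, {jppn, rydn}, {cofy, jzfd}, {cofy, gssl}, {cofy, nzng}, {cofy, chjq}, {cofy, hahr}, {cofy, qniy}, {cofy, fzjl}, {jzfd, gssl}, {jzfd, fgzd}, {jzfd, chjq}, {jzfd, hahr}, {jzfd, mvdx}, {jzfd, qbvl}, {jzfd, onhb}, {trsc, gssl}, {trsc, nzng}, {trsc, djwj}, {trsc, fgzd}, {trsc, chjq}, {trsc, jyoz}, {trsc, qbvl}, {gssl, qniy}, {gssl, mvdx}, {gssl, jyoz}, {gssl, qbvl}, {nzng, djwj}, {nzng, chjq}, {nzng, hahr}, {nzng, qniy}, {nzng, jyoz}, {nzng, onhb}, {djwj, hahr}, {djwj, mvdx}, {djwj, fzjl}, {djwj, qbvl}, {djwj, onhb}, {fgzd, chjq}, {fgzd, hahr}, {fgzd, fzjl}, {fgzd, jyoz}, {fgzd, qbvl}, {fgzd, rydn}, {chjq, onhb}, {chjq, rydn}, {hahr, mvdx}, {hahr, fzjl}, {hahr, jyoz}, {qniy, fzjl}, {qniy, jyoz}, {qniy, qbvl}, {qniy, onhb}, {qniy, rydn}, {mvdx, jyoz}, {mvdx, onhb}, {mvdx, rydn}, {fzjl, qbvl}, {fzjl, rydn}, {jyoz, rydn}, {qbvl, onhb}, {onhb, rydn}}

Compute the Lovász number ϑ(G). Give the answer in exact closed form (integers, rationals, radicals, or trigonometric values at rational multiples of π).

sqrt(17)

N(nzng) = {cofy, trsc, djwj, chjq, hahr, qniy, jyoz, onhb}, |N(nzng)| = 8.
deg(cofy) = 8; N(cofy) = {jppn, jzfd, gssl, nzng, chjq, hahr, qniy, fzjl}.
Vertex trsc has 8 neighbors: jppn, gssl, nzng, djwj, fgzd, chjq, jyoz, qbvl.
Vertex qbvl has 8 neighbors: jzfd, trsc, gssl, djwj, fgzd, qniy, fzjl, onhb.
deg(v) = 8 for all v (|V|=17); strongly regular (17,8,3,4).
A has 3 distinct eigenvalues ≈ [8.0, 1.5616, -2.5616].
λ_max=8, λ_min=-sqrt(17)/2 - 1/2; ϑ = −17·λ_min/(λ_max−λ_min) = sqrt(17).
≈ 4.1231 (to 4 d.p.).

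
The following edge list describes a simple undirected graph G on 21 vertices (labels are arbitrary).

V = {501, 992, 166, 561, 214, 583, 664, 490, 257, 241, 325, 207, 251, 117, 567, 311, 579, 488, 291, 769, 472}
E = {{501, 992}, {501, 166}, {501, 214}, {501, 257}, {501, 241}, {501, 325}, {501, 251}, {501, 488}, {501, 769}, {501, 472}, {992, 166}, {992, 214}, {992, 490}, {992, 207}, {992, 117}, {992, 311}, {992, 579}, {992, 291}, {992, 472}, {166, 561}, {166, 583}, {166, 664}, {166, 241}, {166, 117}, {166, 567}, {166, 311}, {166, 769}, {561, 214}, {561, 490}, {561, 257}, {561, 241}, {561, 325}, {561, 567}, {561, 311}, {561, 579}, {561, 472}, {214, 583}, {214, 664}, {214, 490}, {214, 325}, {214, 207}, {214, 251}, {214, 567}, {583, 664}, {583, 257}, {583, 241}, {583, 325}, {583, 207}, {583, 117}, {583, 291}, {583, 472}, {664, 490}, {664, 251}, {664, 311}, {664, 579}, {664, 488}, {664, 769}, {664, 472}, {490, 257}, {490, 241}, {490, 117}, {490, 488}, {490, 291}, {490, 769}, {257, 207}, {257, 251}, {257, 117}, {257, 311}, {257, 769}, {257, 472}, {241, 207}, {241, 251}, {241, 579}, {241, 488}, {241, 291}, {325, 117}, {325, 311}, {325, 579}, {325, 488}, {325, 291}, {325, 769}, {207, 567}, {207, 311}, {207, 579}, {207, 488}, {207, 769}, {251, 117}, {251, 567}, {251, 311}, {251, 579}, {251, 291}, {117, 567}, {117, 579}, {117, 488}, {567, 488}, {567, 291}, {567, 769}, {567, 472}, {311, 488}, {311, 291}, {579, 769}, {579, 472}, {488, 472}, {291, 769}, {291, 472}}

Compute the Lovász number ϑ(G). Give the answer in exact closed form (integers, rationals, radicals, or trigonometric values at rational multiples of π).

deg(561) = 10; N(561) = {166, 214, 490, 257, 241, 325, 567, 311, 579, 472}.
Vertex 241 has 10 neighbors: 501, 166, 561, 583, 490, 207, 251, 579, 488, 291.
Vertex 311 has 10 neighbors: 992, 166, 561, 664, 257, 325, 207, 251, 488, 291.
N(490) = {992, 561, 214, 664, 257, 241, 117, 488, 291, 769}, |N(490)| = 10.
deg(v) = 10 for all v (|V|=21); Kneser-type, 2-subsets of [7].
The 3 distinct eigenvalues: [10.0, 1.0, -4.0].
ϑ = −N·λ_min/(λ_max−λ_min) = −21·(-4)/(10−(-4)) = 6.
= 6.000000000… (decimal).

6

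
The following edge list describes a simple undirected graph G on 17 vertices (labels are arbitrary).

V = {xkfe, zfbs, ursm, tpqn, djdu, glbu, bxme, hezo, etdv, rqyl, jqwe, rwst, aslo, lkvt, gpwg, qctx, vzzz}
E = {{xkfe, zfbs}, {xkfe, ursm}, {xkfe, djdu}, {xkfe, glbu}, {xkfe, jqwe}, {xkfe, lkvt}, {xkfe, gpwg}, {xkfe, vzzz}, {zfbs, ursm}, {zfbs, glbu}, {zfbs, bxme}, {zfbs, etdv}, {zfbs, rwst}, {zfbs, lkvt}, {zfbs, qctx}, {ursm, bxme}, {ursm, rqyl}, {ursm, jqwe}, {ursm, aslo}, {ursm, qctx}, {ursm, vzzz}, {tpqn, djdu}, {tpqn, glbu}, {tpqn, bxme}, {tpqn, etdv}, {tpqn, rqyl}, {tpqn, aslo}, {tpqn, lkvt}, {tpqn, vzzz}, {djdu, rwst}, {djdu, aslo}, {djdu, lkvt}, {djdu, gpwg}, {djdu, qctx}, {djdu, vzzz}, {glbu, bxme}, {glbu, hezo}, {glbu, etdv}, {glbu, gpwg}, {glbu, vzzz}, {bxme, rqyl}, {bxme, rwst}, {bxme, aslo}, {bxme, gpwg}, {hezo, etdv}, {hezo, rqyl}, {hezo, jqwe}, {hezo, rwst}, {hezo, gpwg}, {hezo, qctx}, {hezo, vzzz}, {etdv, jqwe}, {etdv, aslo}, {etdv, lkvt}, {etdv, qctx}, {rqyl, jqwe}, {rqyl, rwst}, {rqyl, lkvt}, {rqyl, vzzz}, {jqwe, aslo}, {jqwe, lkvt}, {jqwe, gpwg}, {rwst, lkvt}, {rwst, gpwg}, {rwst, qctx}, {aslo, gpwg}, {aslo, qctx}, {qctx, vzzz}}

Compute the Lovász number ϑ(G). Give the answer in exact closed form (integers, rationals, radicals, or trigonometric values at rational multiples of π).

sqrt(17)

N(jqwe) = {xkfe, ursm, hezo, etdv, rqyl, aslo, lkvt, gpwg}, |N(jqwe)| = 8.
deg(tpqn) = 8; N(tpqn) = {djdu, glbu, bxme, etdv, rqyl, aslo, lkvt, vzzz}.
N(glbu) = {xkfe, zfbs, tpqn, bxme, hezo, etdv, gpwg, vzzz}, |N(glbu)| = 8.
Vertex lkvt has 8 neighbors: xkfe, zfbs, tpqn, djdu, etdv, rqyl, jqwe, rwst.
17-vertex 8-regular graph: SR(17,8,3,4) — a Paley graph.
spec(A) ≈ [8.0, 1.5616, -2.5616] (distinct, 4 d.p.).
Lovász: ϑ = −17(-sqrt(17)/2 - 1/2)/(8+-(-sqrt(17)/2 - 1/2)) = sqrt(17).
= 4.123105626… (decimal).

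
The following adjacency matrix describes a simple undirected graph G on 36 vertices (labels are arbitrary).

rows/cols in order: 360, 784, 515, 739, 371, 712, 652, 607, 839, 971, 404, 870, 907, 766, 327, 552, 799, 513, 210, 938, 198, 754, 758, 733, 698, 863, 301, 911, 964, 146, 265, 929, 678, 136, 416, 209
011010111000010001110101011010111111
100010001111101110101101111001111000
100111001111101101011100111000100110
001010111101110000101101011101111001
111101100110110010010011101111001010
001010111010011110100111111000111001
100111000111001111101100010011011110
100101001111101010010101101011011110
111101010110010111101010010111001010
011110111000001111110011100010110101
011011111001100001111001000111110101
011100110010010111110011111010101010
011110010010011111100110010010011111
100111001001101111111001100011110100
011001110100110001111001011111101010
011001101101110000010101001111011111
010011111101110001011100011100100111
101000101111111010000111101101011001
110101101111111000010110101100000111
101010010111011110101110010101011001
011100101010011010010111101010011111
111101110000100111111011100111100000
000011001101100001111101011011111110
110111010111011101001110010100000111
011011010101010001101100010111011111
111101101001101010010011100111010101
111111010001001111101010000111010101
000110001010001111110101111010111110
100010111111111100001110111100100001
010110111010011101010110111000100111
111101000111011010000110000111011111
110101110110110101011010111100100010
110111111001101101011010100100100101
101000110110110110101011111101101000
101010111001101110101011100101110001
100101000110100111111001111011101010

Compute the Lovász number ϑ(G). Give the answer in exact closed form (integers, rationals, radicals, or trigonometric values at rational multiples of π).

8

Vertex 907 has 21 neighbors: 784, 515, 739, 371, 607, 404, 766, 327, 552, 799, 513, 210, 754, 758, 863, 964, 929, 678, 136, 416, 209.
deg(758) = 21; N(758) = {371, 712, 839, 971, 870, 907, 513, 210, 938, 198, 754, 733, 863, 301, 964, 146, 265, 929, 678, 136, 416}.
deg(513) = 21; N(513) = {360, 515, 652, 839, 971, 404, 870, 907, 766, 327, 799, 754, 758, 733, 698, 301, 911, 146, 929, 678, 209}.
deg(863) = 21; N(863) = {360, 784, 515, 739, 712, 652, 839, 870, 907, 327, 799, 938, 758, 733, 698, 911, 964, 146, 929, 136, 209}.
Every vertex has degree 21 (N=36); Kneser-type, 2-subsets of [9].
spec(A) ≈ [21.0, 1.0, -6.0] (distinct, 5 d.p.).
Lovász (edge-transitive): ϑ = −36·(-6)/((21)−(-6)) = 8.
ϑ(G) ≈ 8.00000000.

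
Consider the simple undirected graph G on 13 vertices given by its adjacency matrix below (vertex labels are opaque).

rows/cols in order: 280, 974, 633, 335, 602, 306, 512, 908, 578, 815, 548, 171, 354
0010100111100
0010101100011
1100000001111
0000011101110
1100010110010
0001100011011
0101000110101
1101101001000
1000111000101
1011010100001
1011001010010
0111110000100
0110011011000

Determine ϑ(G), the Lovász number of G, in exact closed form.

sqrt(13)

deg(815) = 6; N(815) = {280, 633, 335, 306, 908, 354}.
N(354) = {974, 633, 306, 512, 578, 815}, |N(354)| = 6.
deg(974) = 6; N(974) = {633, 602, 512, 908, 171, 354}.
deg(602) = 6; N(602) = {280, 974, 306, 908, 578, 171}.
G on 13 vertices is 6-regular; SR(13,6,2,3) — a Paley graph.
Distinct eigenvalues (to 3 d.p.): [6.0, 1.303, -2.303].
λ_max=6, λ_min=-sqrt(13)/2 - 1/2; ϑ = −13·λ_min/(λ_max−λ_min) = sqrt(13).
= 3.60555128… (decimal).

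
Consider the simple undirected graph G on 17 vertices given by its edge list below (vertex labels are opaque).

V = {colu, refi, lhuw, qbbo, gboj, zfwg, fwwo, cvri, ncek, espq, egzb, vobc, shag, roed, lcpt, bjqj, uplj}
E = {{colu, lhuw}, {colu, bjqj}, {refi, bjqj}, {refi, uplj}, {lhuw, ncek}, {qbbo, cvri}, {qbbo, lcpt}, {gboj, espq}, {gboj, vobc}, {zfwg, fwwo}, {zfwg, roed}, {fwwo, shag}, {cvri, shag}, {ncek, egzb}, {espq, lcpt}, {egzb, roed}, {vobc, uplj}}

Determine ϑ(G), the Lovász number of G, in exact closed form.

Vertex lcpt has 2 neighbors: qbbo, espq.
deg(cvri) = 2; N(cvri) = {qbbo, shag}.
N(fwwo) = {zfwg, shag}, |N(fwwo)| = 2.
deg(roed) = 2; N(roed) = {zfwg, egzb}.
Regular of degree 2 on 17 vertices: connected 2-regular on 17 ⇒ C_{17}.
Distinct eigenvalues (to 3 d.p.): [2.0, 1.865, 1.478, 0.891, 0.185, -0.547, -1.205, -1.7, -1.966].
λ_max=2, λ_min=-2*cos(pi/17); ϑ = −17·λ_min/(λ_max−λ_min) = 17*cos(pi/17)/(cos(pi/17) + 1).
≈ 8.427014314 (to 9 d.p.).
Check 8 ≤ 17*cos(pi/17)/(cos(pi/17) + 1) ≤ 9: both strict.

17*cos(pi/17)/(cos(pi/17) + 1)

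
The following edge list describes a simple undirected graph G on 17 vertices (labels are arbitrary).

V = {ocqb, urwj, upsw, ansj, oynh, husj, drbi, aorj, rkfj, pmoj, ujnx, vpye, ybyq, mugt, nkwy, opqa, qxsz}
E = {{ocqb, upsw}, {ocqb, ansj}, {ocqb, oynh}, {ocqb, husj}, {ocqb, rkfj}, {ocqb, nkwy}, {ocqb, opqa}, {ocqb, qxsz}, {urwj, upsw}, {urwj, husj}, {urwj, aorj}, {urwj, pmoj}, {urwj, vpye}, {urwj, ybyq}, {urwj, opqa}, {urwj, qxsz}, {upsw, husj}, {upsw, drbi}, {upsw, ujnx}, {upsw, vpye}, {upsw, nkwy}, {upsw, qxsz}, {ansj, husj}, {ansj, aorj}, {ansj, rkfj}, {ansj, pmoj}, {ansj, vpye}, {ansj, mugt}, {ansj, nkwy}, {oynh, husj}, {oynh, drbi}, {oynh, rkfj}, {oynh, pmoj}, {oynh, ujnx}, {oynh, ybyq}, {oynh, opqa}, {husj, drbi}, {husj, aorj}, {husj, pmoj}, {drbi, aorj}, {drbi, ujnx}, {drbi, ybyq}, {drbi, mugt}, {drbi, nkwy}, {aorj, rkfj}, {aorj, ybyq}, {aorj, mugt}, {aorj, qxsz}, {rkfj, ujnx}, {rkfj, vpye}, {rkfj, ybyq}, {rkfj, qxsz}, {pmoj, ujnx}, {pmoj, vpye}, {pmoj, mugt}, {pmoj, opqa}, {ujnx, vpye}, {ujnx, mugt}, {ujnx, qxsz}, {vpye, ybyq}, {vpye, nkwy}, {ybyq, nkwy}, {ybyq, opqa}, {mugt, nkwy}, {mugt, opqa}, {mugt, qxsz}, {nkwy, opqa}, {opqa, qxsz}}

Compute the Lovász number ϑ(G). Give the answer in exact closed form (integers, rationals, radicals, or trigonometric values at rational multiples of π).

sqrt(17)

deg(drbi) = 8; N(drbi) = {upsw, oynh, husj, aorj, ujnx, ybyq, mugt, nkwy}.
N(rkfj) = {ocqb, ansj, oynh, aorj, ujnx, vpye, ybyq, qxsz}, |N(rkfj)| = 8.
N(opqa) = {ocqb, urwj, oynh, pmoj, ybyq, mugt, nkwy, qxsz}, |N(opqa)| = 8.
N(ybyq) = {urwj, oynh, drbi, aorj, rkfj, vpye, nkwy, opqa}, |N(ybyq)| = 8.
17-vertex 8-regular graph: SR(17,8,3,4) — a Paley graph.
Distinct eigenvalues (to 4 d.p.): [8.0, 1.5616, -2.5616].
λ_max=8, λ_min=-sqrt(17)/2 - 1/2; ϑ = −17·λ_min/(λ_max−λ_min) = sqrt(17).
≈ 4.1231056 (to 7 d.p.).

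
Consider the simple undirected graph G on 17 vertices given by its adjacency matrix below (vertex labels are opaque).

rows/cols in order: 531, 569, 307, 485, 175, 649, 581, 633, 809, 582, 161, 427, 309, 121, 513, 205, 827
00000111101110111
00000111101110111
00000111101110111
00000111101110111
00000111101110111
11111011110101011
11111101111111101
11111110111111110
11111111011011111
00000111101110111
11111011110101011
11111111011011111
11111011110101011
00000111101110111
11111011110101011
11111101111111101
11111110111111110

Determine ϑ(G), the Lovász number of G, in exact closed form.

N(513) = {531, 569, 307, 485, 175, 581, 633, 809, 582, 427, 121, 205, 827}, |N(513)| = 13.
deg(809) = 15; N(809) = {531, 569, 307, 485, 175, 649, 581, 633, 582, 161, 309, 121, 513, 205, 827}.
deg(649) = 13; N(649) = {531, 569, 307, 485, 175, 581, 633, 809, 582, 427, 121, 205, 827}.
deg(485) = 10; N(485) = {649, 581, 633, 809, 161, 427, 309, 513, 205, 827}.
5 parts of sizes [7, 4, 2, 2, 2]; α(G) = 7 = ϑ (perfect).
= 7.0000… (decimal).
α=7, χ(Ḡ)=7; ϑ=7 lies between (collapsed).

7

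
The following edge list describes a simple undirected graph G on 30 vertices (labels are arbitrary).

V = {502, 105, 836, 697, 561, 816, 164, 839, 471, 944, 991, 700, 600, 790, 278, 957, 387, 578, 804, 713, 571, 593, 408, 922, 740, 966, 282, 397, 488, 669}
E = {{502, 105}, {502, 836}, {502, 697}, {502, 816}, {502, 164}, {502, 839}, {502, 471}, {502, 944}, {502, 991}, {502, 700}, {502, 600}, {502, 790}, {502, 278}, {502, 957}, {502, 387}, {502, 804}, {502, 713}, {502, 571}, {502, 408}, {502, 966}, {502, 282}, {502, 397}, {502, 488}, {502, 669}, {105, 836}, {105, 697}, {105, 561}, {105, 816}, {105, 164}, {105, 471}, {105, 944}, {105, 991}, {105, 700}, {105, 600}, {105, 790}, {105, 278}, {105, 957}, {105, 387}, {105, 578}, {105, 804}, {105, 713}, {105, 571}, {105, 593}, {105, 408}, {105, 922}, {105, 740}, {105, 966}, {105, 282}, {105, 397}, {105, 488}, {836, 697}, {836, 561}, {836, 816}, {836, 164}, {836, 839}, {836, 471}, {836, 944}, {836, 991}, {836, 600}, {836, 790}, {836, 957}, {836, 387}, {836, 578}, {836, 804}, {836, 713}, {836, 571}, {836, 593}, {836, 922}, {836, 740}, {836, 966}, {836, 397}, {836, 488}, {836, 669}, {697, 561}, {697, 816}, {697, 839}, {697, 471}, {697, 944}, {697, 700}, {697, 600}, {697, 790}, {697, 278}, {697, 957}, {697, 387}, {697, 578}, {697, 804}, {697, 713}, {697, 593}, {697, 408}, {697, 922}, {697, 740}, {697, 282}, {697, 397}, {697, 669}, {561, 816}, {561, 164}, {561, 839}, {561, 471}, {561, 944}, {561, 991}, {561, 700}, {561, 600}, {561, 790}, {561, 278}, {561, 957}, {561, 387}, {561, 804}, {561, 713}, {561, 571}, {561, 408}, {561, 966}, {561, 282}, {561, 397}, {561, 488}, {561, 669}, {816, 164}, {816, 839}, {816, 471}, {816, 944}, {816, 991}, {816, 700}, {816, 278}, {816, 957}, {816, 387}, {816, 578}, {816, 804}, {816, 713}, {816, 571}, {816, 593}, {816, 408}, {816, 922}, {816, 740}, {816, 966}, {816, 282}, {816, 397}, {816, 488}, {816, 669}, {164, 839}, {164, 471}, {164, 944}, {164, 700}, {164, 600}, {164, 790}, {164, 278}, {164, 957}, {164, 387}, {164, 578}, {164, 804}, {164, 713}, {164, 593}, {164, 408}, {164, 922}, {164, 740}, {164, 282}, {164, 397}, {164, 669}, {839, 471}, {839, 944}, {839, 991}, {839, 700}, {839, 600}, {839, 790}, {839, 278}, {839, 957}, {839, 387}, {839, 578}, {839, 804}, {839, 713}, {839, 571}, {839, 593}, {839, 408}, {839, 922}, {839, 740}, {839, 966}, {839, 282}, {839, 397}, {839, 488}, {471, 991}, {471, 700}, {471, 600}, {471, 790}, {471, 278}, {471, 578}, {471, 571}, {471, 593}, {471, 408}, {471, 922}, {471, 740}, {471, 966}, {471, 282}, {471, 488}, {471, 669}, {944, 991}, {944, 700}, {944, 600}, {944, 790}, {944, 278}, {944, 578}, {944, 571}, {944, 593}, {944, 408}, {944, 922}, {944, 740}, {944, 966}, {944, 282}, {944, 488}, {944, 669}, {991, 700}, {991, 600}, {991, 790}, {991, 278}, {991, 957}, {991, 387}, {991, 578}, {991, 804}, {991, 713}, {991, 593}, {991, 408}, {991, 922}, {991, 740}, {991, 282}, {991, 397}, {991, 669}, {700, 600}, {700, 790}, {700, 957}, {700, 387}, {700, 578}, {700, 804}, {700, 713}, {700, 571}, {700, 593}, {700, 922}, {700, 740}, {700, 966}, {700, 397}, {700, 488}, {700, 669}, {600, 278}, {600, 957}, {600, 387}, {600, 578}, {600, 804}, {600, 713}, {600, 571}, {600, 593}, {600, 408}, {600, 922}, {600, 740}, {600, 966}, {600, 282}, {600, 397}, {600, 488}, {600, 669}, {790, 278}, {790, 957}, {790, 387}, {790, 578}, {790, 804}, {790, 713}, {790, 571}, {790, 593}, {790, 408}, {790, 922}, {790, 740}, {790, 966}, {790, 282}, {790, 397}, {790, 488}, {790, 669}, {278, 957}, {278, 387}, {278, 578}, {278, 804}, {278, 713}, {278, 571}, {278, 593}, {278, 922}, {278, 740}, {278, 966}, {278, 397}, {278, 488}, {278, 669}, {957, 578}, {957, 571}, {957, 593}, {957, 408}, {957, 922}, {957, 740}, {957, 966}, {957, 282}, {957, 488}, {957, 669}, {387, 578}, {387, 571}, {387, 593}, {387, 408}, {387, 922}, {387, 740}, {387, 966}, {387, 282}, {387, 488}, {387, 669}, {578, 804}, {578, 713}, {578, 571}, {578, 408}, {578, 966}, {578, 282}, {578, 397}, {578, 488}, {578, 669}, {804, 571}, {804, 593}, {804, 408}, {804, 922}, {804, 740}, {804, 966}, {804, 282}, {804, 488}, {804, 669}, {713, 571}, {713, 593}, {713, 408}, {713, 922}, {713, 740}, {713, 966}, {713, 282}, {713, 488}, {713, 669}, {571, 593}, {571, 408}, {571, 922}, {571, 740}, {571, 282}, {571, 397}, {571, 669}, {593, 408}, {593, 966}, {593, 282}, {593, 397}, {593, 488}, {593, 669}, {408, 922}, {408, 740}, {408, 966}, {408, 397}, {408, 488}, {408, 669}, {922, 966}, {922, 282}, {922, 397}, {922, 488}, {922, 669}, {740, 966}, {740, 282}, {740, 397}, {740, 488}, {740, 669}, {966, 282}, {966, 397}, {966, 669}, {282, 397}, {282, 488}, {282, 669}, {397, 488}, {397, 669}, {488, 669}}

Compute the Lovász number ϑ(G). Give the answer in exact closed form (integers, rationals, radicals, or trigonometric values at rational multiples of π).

Vertex 488 has 24 neighbors: 502, 105, 836, 561, 816, 839, 471, 944, 700, 600, 790, 278, 957, 387, 578, 804, 713, 593, 408, 922, 740, 282, 397, 669.
N(593) = {105, 836, 697, 816, 164, 839, 471, 944, 991, 700, 600, 790, 278, 957, 387, 804, 713, 571, 408, 966, 282, 397, 488, 669}, |N(593)| = 24.
Vertex 922 has 24 neighbors: 105, 836, 697, 816, 164, 839, 471, 944, 991, 700, 600, 790, 278, 957, 387, 804, 713, 571, 408, 966, 282, 397, 488, 669.
Vertex 991 has 24 neighbors: 502, 105, 836, 561, 816, 839, 471, 944, 700, 600, 790, 278, 957, 387, 578, 804, 713, 593, 408, 922, 740, 282, 397, 669.
K_{7,6,6,5,3,3} (perfect); ϑ(G) = α(G) = max{7,6,6,5,3,3} = 7.
≈ 7.00000 (to 5 d.p.).
Sandwich: α(G)=7 ≤ ϑ(G)=7 ≤ χ(Ḡ)=7 (collapsed).

7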